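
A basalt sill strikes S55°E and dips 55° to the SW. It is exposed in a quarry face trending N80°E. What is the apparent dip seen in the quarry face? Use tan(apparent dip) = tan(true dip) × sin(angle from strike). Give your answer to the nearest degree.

45°

Angle between strike (S55°E) and section (N80°E): β = 45°.
tan α = tan 55° × sin 45° = 1.4281 × 0.7071 = 1.0099
α = arctan(1.0099) = 45.28°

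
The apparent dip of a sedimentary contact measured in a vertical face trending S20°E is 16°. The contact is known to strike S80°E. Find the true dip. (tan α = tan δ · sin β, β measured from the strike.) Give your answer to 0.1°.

The section is 60° from the strike.
tan(true dip) = tan 16° / sin 60° = 0.3311
δ = arctan(0.3311) = 18.32°

18.3°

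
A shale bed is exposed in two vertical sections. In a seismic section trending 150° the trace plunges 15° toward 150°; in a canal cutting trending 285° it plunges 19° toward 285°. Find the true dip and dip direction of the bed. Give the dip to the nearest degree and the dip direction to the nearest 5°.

The two traces are lines in the plane: v₁ = (sin 150°·cos 15°, cos 150°·cos 15°, −sin 15°), v₂ = (sin 285°·cos 19°, cos 285°·cos 19°, −sin 19°).
Cross product v₁ × v₂ gives the pole to the plane: n ∝ (-0.336, -0.394, 0.646).
tan δ = √(n_x²+n_y²)/n_z = 0.517/0.646, so δ = 38.7°.
Dip direction = atan2(-0.336, -0.394) = 220° (azimuth of n's horizontal projection).

true dip 39°, dip direction 220°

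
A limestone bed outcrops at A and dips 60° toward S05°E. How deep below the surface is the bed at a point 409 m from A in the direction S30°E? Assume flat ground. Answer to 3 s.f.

The hole lies 25° from the dip direction, so the down-dip offset is 409 × cos 25° = 370.68 m.
Depth = down-dip offset × tan(dip) = 370.68 × tan 60° = 370.68 × 1.7321
Depth = 642.04 m

642 m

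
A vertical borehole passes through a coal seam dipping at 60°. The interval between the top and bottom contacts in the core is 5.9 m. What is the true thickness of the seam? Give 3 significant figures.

True thickness t = h · cos(dip) = 5.9 × cos 60°
t = 5.9 × 0.5000 = 2.950 m

2.95 m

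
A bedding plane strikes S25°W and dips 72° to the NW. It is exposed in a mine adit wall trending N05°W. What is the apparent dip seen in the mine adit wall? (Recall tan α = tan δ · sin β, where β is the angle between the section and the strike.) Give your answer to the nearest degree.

Angle between strike (S25°W) and section (N05°W): β = 30°.
tan(apparent dip) = tan 72° · sin 30° = 1.5388
α = arctan(1.5388) = 56.98°

57°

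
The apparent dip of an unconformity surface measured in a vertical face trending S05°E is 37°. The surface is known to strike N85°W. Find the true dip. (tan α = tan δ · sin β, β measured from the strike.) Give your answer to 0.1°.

The section is 80° from the strike.
tan δ = tan α / sin β = tan 37° / sin 80° = 0.7536 / 0.9848 = 0.7652
δ = arctan(0.7652) = 37.42°

37.4°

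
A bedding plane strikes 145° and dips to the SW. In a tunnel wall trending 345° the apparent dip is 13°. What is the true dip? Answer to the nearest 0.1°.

β = acute angle between strike 145° and section 345° = 20°.
tan(true dip) = tan 13° / sin 20° = 0.6750
δ = arctan(0.6750) = 34.02°

34.0°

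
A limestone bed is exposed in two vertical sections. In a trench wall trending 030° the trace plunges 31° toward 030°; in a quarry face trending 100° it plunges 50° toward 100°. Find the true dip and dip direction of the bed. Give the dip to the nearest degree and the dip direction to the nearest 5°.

true dip 50°, dip direction 090°

The two traces are lines in the plane: v₁ = (sin 30°·cos 31°, cos 30°·cos 31°, −sin 31°), v₂ = (sin 100°·cos 50°, cos 100°·cos 50°, −sin 50°).
The plane normal is n = v₁ × v₂ ∝ (0.626, -0.002, 0.518).
tan δ = √(n_x²+n_y²)/n_z = 0.626/0.518, so δ = 50.4°.
Dip direction = azimuth of (n_x, n_y) = atan2(0.626, -0.002) = 90°.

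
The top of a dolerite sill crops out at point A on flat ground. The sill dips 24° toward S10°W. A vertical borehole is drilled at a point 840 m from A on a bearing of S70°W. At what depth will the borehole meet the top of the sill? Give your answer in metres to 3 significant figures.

187 m

The hole lies 60° from the dip direction, so the down-dip offset is 840 × cos 60° = 420.00 m.
Depth = down-dip offset × tan(dip) = 420.00 × tan 24° = 420.00 × 0.4452
Depth = 187.00 m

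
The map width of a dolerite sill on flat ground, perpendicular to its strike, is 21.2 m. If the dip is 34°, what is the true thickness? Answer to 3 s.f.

True thickness t = w · sin(dip) = 21.2 × sin 34°
t = 21.2 × 0.5592 = 11.855 m

11.9 m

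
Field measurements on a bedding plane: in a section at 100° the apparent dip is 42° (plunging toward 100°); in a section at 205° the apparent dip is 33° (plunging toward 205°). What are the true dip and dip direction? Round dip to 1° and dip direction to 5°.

The two traces are lines in the plane: v₁ = (sin 100°·cos 42°, cos 100°·cos 42°, −sin 42°), v₂ = (sin 205°·cos 33°, cos 205°·cos 33°, −sin 33°).
The plane normal is n = v₁ × v₂ ∝ (0.438, -0.636, 0.602).
tan δ = √(n_x²+n_y²)/n_z = 0.772/0.602, so δ = 52.1°.
Dip direction = azimuth of (n_x, n_y) = atan2(0.438, -0.636) = 145°.

true dip 52°, dip direction 145°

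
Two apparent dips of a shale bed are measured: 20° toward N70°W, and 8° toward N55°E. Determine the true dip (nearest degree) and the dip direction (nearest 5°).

true dip 29°, dip direction 340°

Each apparent-dip line lies in the plane. As unit vectors (x east, y north, z up), v₁ plunges 20°→N70°W and v₂ plunges 8°→N55°E.
n = v₁ × v₂ = (-0.150, 0.400, 0.762) (taken with n_z > 0).
Dip δ = arctan(|n_h|/n_z) = arctan(0.427/0.762) = 29.3°.
Dip direction = azimuth of (n_x, n_y) = atan2(-0.150, 0.400) = 340°.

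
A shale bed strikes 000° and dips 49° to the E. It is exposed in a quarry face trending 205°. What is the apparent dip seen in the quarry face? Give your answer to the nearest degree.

26°

The strike is 000° and the section trends 205°; the acute angle between them is β = 25°.
tan(apparent dip) = tan 49° · sin 25° = 0.4862
apparent dip = arctan 0.4862 = 25.93°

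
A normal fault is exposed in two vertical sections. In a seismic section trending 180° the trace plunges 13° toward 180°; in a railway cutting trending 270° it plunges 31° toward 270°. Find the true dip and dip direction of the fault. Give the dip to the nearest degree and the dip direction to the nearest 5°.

The two traces are lines in the plane: v₁ = (sin 180°·cos 13°, cos 180°·cos 13°, −sin 13°), v₂ = (sin 270°·cos 31°, cos 270°·cos 31°, −sin 31°).
The plane normal is n = v₁ × v₂ ∝ (-0.502, -0.193, 0.835).
True dip = arccos(n_z / |n|) = arccos(0.8409) = 32.8°.
Dip direction = atan2(-0.502, -0.193) = 249° (azimuth of n's horizontal projection).

true dip 33°, dip direction 250°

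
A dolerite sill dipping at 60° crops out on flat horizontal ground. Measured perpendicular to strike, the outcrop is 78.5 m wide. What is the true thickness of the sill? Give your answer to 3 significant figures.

68.0 m

True thickness t = w · sin(dip) = 78.5 × sin 60°
t = 78.5 × 0.8660 = 67.983 m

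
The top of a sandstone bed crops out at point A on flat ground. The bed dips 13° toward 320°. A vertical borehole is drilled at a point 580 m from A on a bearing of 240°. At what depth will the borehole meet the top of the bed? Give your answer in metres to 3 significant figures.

23.3 m

The hole lies 80° from the dip direction, so the down-dip offset is 580 × cos 80° = 100.72 m.
Depth = down-dip offset × tan(dip) = 100.72 × tan 13° = 100.72 × 0.2309
Depth = 23.25 m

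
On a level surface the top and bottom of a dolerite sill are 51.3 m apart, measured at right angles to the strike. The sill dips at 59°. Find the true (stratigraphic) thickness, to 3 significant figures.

True thickness t = w · sin(dip) = 51.3 × sin 59°
t = 51.3 × 0.8572 = 43.973 m

44.0 m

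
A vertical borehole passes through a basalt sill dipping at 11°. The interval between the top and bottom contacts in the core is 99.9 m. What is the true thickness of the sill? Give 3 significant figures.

True thickness t = h · cos(dip) = 99.9 × cos 11°
t = 99.9 × 0.9816 = 98.065 m

98.1 m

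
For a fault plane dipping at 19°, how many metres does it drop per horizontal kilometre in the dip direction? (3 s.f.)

drop per km = 1000 × tan 19° = 1000 × 0.3443

344 m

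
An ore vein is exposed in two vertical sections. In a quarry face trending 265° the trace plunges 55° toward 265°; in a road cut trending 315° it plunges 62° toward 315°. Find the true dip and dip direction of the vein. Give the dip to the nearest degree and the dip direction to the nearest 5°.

true dip 62°, dip direction 305°

The two traces are lines in the plane: v₁ = (sin 265°·cos 55°, cos 265°·cos 55°, −sin 55°), v₂ = (sin 315°·cos 62°, cos 315°·cos 62°, −sin 62°).
Cross product v₁ × v₂ gives the pole to the plane: n ∝ (-0.316, 0.233, 0.206).
tan δ = √(n_x²+n_y²)/n_z = 0.392/0.206, so δ = 62.3°.
The horizontal component of n points toward azimuth atan2(n_x, n_y) = 306°, the dip direction.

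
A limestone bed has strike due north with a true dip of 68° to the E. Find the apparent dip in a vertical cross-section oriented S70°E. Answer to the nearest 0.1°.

66.7°

The strike is due north and the section trends S70°E; the acute angle between them is β = 70°.
tan α = tan 68° × sin 70° = 2.4751 × 0.9397 = 2.3258
apparent dip = arctan 2.3258 = 66.73°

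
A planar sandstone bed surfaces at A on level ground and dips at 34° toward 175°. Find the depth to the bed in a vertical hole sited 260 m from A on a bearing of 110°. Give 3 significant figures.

The hole lies 65° from the dip direction, so the down-dip offset is 260 × cos 65° = 109.88 m.
Depth = down-dip offset × tan(dip) = 109.88 × tan 34° = 109.88 × 0.6745
Depth = 74.12 m

74.1 m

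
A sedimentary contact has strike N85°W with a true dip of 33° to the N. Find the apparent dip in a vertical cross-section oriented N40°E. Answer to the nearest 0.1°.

The strike is N85°W and the section trends N40°E; the acute angle between them is β = 55°.
tan α = tan 33° × sin 55° = 0.6494 × 0.8192 = 0.5320
apparent dip = arctan 0.5320 = 28.01°

28.0°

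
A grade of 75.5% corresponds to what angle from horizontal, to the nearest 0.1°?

37.1°

tan θ = 75.5/100 = 0.7550
θ = arctan(0.7550) = 37.05°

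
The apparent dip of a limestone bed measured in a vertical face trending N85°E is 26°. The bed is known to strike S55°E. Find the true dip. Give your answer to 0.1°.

The section is 40° from the strike.
tan δ = tan α / sin β = tan 26° / sin 40° = 0.4877 / 0.6428 = 0.7588
true dip = arctan 0.7588 = 37.19°

37.2°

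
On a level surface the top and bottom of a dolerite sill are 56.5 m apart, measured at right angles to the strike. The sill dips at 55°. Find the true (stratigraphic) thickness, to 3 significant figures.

46.3 m

True thickness t = w · sin(dip) = 56.5 × sin 55°
t = 56.5 × 0.8192 = 46.282 m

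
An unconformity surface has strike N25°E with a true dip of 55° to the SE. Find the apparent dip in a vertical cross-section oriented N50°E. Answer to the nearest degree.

31°

The section lies 25° from the strike.
tan(apparent dip) = tan 55° · sin 25° = 0.6036
apparent dip = arctan 0.6036 = 31.11°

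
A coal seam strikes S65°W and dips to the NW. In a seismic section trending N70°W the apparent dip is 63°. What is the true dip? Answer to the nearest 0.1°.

70.2°

The section is 45° from the strike.
tan δ = tan α / sin β = tan 63° / sin 45° = 1.9626 / 0.7071 = 2.7756
true dip = arctan 2.7756 = 70.19°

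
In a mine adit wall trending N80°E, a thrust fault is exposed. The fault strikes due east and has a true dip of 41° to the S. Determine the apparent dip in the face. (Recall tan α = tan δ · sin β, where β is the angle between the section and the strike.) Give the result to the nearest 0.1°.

8.6°

Angle between strike (due east) and section (N80°E): β = 10°.
tan α = tan 41° × sin 10° = 0.8693 × 0.1736 = 0.1510
α = arctan(0.1510) = 8.58°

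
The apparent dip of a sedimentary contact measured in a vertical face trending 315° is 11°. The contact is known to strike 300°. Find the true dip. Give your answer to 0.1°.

The section is 15° from the strike.
tan(true dip) = tan 11° / sin 15° = 0.7510
δ = arctan(0.7510) = 36.91°

36.9°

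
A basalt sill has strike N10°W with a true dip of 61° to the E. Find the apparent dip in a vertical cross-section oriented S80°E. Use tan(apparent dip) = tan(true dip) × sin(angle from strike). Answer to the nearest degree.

The strike is N10°W and the section trends S80°E; the acute angle between them is β = 70°.
tan α = tan 61° × sin 70° = 1.8040 × 0.9397 = 1.6953
apparent dip = arctan 1.6953 = 59.46°

59°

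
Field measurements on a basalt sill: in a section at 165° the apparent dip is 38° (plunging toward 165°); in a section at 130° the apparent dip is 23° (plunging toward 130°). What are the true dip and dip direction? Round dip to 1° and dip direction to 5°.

Represent each trace as a vector plunging at its apparent dip toward its trend (east-north-up frame): v₁ = (0.204, -0.761, -0.616), v₂ = (0.705, -0.592, -0.391).
Cross product v₁ × v₂ gives the pole to the plane: n ∝ (-0.067, -0.354, 0.416).
Dip δ = arctan(|n_h|/n_z) = arctan(0.361/0.416) = 40.9°.
The horizontal component of n points toward azimuth atan2(n_x, n_y) = 191°, the dip direction.

true dip 41°, dip direction 190°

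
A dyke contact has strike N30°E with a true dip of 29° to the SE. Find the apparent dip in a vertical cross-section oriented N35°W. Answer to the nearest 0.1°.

The strike is N30°E and the section trends N35°W; the acute angle between them is β = 65°.
tan(apparent dip) = tan 29° · sin 65° = 0.5024
apparent dip = arctan 0.5024 = 26.67°

26.7°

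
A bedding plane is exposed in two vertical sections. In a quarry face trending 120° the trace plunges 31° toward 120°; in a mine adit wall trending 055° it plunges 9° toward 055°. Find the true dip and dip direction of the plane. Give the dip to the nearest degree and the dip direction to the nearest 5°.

true dip 31°, dip direction 130°

Each apparent-dip line lies in the plane. As unit vectors (x east, y north, z up), v₁ plunges 31°→120° and v₂ plunges 9°→055°.
The plane normal is n = v₁ × v₂ ∝ (0.359, -0.301, 0.767).
True dip = arccos(n_z / |n|) = arccos(0.8537) = 31.4°.
The horizontal component of n points toward azimuth atan2(n_x, n_y) = 130°, the dip direction.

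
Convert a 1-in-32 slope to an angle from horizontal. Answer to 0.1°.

1.8°

tan θ = 1/32 = 0.0312
θ = arctan(0.0312) = 1.79°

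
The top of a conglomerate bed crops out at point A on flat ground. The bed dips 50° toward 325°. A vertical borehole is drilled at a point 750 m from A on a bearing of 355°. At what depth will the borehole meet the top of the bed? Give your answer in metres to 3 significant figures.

774 m

The hole lies 30° from the dip direction, so the down-dip offset is 750 × cos 30° = 649.52 m.
Depth = down-dip offset × tan(dip) = 649.52 × tan 50° = 649.52 × 1.1918
Depth = 774.07 m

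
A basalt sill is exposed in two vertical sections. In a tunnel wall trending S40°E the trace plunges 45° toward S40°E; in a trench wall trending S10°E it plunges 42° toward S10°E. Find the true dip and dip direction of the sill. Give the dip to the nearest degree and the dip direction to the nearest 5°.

Each apparent-dip line lies in the plane. As unit vectors (x east, y north, z up), v₁ plunges 45°→S40°E and v₂ plunges 42°→S10°E.
The plane normal is n = v₁ × v₂ ∝ (0.155, -0.213, 0.263).
tan δ = √(n_x²+n_y²)/n_z = 0.263/0.263, so δ = 45.1°.
Dip direction = azimuth of (n_x, n_y) = atan2(0.155, -0.213) = 144°.

true dip 45°, dip direction 145°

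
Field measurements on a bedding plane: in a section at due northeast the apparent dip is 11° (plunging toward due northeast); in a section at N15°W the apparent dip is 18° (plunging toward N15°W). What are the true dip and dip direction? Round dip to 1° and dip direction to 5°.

Represent each trace as a vector plunging at its apparent dip toward its trend (east-north-up frame): v₁ = (0.694, 0.694, -0.191), v₂ = (-0.246, 0.919, -0.309).
The plane normal is n = v₁ × v₂ ∝ (-0.039, 0.261, 0.809).
Dip δ = arctan(|n_h|/n_z) = arctan(0.264/0.809) = 18.1°.
The horizontal component of n points toward azimuth atan2(n_x, n_y) = 351°, the dip direction.

true dip 18°, dip direction 350°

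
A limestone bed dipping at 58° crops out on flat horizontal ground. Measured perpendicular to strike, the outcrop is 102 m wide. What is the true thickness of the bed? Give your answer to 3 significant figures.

True thickness t = w · sin(dip) = 102 × sin 58°
t = 102 × 0.8480 = 86.501 m

86.5 m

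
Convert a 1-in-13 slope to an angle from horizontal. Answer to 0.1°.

4.4°

tan θ = 1/13 = 0.0769
θ = arctan(0.0769) = 4.40°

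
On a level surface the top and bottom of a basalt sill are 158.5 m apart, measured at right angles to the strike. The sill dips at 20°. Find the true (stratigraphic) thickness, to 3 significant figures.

54.2 m

True thickness t = w · sin(dip) = 158.5 × sin 20°
t = 158.5 × 0.3420 = 54.210 m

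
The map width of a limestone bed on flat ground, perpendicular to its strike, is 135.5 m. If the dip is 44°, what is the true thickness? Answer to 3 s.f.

94.1 m

True thickness t = w · sin(dip) = 135.5 × sin 44°
t = 135.5 × 0.6947 = 94.126 m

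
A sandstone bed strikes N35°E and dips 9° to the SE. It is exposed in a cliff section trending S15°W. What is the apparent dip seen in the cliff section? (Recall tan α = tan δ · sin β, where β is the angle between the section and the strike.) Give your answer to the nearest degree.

The strike is N35°E and the section trends S15°W; the acute angle between them is β = 20°.
tan(apparent dip) = tan 9° · sin 20° = 0.0542
α = arctan(0.0542) = 3.10°

3°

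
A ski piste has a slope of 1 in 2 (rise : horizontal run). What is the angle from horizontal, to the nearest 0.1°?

tan θ = 1/2 = 0.5000
θ = arctan(0.5000) = 26.57°

26.6°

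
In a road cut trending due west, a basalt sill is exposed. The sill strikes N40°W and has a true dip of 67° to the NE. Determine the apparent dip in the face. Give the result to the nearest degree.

The section lies 50° from the strike.
tan(apparent dip) = tan 67° · sin 50° = 1.8047
apparent dip = arctan 1.8047 = 61.01°

61°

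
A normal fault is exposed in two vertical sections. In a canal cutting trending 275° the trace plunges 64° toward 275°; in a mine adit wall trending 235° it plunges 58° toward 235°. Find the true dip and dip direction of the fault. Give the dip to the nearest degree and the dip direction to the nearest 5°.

The two traces are lines in the plane: v₁ = (sin 275°·cos 64°, cos 275°·cos 64°, −sin 64°), v₂ = (sin 235°·cos 58°, cos 235°·cos 58°, −sin 58°).
n = v₁ × v₂ = (-0.306, 0.020, 0.149) (taken with n_z > 0).
tan δ = √(n_x²+n_y²)/n_z = 0.306/0.149, so δ = 64.0°.
Dip direction = atan2(-0.306, 0.020) = 274° (azimuth of n's horizontal projection).

true dip 64°, dip direction 275°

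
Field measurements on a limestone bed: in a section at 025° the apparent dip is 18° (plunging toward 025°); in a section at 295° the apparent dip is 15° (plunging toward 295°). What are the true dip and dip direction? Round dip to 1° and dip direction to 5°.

Each apparent-dip line lies in the plane. As unit vectors (x east, y north, z up), v₁ plunges 18°→025° and v₂ plunges 15°→295°.
n = v₁ × v₂ = (-0.097, 0.375, 0.919) (taken with n_z > 0).
tan δ = √(n_x²+n_y²)/n_z = 0.387/0.919, so δ = 22.8°.
Dip direction = azimuth of (n_x, n_y) = atan2(-0.097, 0.375) = 345°.

true dip 23°, dip direction 345°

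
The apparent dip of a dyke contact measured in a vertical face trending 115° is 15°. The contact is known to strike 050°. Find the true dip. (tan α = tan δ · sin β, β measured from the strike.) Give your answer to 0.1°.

16.5°

The section is 65° from the strike.
tan(true dip) = tan 15° / sin 65° = 0.2956
true dip = arctan 0.2956 = 16.47°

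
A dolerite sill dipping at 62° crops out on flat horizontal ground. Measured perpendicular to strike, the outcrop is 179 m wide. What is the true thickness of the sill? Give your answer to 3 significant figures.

True thickness t = w · sin(dip) = 179 × sin 62°
t = 179 × 0.8829 = 158.048 m

158 m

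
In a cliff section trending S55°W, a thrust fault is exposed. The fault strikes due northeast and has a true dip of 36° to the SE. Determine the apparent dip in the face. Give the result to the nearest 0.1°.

7.2°

The section lies 10° from the strike.
tan α = tan 36° × sin 10° = 0.7265 × 0.1736 = 0.1262
α = arctan(0.1262) = 7.19°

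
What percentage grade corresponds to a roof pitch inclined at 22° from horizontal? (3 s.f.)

40.4%

grade % = 100 × tan 22° = 100 × 0.4040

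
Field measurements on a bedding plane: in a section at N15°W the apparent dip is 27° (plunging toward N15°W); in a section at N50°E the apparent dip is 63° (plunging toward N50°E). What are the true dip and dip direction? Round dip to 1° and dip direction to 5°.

The two traces are lines in the plane: v₁ = (sin 345°·cos 27°, cos 345°·cos 27°, −sin 27°), v₂ = (sin 50°·cos 63°, cos 50°·cos 63°, −sin 63°).
The plane normal is n = v₁ × v₂ ∝ (0.634, 0.363, 0.367).
Dip δ = arctan(|n_h|/n_z) = arctan(0.731/0.367) = 63.4°.
Dip direction = atan2(0.634, 0.363) = 60° (azimuth of n's horizontal projection).

true dip 63°, dip direction 060°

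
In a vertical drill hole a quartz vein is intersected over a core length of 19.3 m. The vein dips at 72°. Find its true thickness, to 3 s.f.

5.96 m

True thickness t = h · cos(dip) = 19.3 × cos 72°
t = 19.3 × 0.3090 = 5.964 m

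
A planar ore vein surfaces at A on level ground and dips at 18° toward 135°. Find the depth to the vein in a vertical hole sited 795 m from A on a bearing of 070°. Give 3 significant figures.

109 m

The hole lies 65° from the dip direction, so the down-dip offset is 795 × cos 65° = 335.98 m.
Depth = down-dip offset × tan(dip) = 335.98 × tan 18° = 335.98 × 0.3249
Depth = 109.17 m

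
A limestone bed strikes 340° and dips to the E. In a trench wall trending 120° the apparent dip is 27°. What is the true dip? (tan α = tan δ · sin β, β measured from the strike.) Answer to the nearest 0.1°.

β = acute angle between strike 340° and section 120° = 40°.
tan(true dip) = tan 27° / sin 40° = 0.7927
true dip = arctan 0.7927 = 38.40°

38.4°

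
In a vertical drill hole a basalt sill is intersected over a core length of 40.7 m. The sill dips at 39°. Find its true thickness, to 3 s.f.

31.6 m

True thickness t = h · cos(dip) = 40.7 × cos 39°
t = 40.7 × 0.7771 = 31.630 m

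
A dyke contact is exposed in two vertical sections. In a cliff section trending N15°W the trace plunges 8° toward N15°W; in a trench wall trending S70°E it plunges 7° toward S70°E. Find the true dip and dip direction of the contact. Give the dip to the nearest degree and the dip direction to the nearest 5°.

Each apparent-dip line lies in the plane. As unit vectors (x east, y north, z up), v₁ plunges 8°→N15°W and v₂ plunges 7°→S70°E.
n = v₁ × v₂ = (0.164, 0.161, 0.805) (taken with n_z > 0).
tan δ = √(n_x²+n_y²)/n_z = 0.230/0.805, so δ = 15.9°.
The horizontal component of n points toward azimuth atan2(n_x, n_y) = 45°, the dip direction.

true dip 16°, dip direction 045°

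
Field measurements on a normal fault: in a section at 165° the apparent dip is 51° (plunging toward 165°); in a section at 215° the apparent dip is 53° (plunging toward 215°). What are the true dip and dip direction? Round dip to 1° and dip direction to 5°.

Each apparent-dip line lies in the plane. As unit vectors (x east, y north, z up), v₁ plunges 51°→165° and v₂ plunges 53°→215°.
Cross product v₁ × v₂ gives the pole to the plane: n ∝ (-0.102, -0.398, 0.290).
tan δ = √(n_x²+n_y²)/n_z = 0.411/0.290, so δ = 54.8°.
The horizontal component of n points toward azimuth atan2(n_x, n_y) = 194°, the dip direction.

true dip 55°, dip direction 195°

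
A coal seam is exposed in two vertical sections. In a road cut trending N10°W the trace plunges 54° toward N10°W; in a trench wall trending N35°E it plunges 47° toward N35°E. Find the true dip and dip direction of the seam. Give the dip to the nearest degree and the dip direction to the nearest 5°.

true dip 54°, dip direction 355°

Each apparent-dip line lies in the plane. As unit vectors (x east, y north, z up), v₁ plunges 54°→N10°W and v₂ plunges 47°→N35°E.
The plane normal is n = v₁ × v₂ ∝ (-0.029, 0.391, 0.283).
tan δ = √(n_x²+n_y²)/n_z = 0.392/0.283, so δ = 54.1°.
Dip direction = azimuth of (n_x, n_y) = atan2(-0.029, 0.391) = 356°.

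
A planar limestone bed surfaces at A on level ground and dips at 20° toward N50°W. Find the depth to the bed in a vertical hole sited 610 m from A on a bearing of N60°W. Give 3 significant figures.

The hole lies 10° from the dip direction, so the down-dip offset is 610 × cos 10° = 600.73 m.
Depth = down-dip offset × tan(dip) = 600.73 × tan 20° = 600.73 × 0.3640
Depth = 218.65 m

219 m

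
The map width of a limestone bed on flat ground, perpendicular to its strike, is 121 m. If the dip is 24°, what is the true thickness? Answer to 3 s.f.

True thickness t = w · sin(dip) = 121 × sin 24°
t = 121 × 0.4067 = 49.215 m

49.2 m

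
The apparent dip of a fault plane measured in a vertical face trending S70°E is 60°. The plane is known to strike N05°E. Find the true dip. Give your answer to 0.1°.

The section is 75° from the strike.
tan δ = tan α / sin β = tan 60° / sin 75° = 1.7321 / 0.9659 = 1.7932
true dip = arctan 1.7932 = 60.85°

60.9°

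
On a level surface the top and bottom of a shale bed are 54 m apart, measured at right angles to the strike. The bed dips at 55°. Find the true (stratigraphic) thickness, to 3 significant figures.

44.2 m

True thickness t = w · sin(dip) = 54 × sin 55°
t = 54 × 0.8192 = 44.234 m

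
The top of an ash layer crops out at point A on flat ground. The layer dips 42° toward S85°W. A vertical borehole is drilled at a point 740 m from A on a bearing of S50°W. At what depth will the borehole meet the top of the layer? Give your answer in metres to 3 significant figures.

546 m

The hole lies 35° from the dip direction, so the down-dip offset is 740 × cos 35° = 606.17 m.
Depth = down-dip offset × tan(dip) = 606.17 × tan 42° = 606.17 × 0.9004
Depth = 545.80 m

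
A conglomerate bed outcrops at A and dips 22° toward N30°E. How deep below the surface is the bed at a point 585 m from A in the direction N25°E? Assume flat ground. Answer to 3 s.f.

The hole lies 5° from the dip direction, so the down-dip offset is 585 × cos 5° = 582.77 m.
Depth = down-dip offset × tan(dip) = 582.77 × tan 22° = 582.77 × 0.4040
Depth = 235.46 m

235 m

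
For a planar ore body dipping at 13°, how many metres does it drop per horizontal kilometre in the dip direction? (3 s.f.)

231 m

drop per km = 1000 × tan 13° = 1000 × 0.2309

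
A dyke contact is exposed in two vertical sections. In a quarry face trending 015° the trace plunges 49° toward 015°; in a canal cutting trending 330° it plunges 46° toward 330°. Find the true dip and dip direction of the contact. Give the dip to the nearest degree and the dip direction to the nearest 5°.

true dip 50°, dip direction 000°

The two traces are lines in the plane: v₁ = (sin 15°·cos 49°, cos 15°·cos 49°, −sin 49°), v₂ = (sin 330°·cos 46°, cos 330°·cos 46°, −sin 46°).
The plane normal is n = v₁ × v₂ ∝ (-0.002, 0.384, 0.322).
True dip = arccos(n_z / |n|) = arccos(0.6426) = 50.0°.
Dip direction = atan2(-0.002, 0.384) = 360° (azimuth of n's horizontal projection).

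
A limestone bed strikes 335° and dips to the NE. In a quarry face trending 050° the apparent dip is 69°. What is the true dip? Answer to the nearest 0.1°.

The section is 75° from the strike.
tan δ = tan α / sin β = tan 69° / sin 75° = 2.6051 / 0.9659 = 2.6970
true dip = arctan 2.6970 = 69.66°

69.7°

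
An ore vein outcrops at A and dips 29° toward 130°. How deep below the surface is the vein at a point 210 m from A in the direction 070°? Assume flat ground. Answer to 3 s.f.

The hole lies 60° from the dip direction, so the down-dip offset is 210 × cos 60° = 105.00 m.
Depth = down-dip offset × tan(dip) = 105.00 × tan 29° = 105.00 × 0.5543
Depth = 58.20 m

58.2 m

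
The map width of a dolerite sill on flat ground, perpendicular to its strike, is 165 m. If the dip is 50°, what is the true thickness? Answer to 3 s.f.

True thickness t = w · sin(dip) = 165 × sin 50°
t = 165 × 0.7660 = 126.397 m

126 m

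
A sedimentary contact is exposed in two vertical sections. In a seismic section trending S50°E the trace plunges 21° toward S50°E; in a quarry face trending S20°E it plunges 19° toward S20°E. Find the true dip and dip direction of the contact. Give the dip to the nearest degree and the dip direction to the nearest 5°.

true dip 21°, dip direction 135°

The two traces are lines in the plane: v₁ = (sin 130°·cos 21°, cos 130°·cos 21°, −sin 21°), v₂ = (sin 160°·cos 19°, cos 160°·cos 19°, −sin 19°).
The plane normal is n = v₁ × v₂ ∝ (0.123, -0.117, 0.441).
True dip = arccos(n_z / |n|) = arccos(0.9334) = 21.0°.
Dip direction = azimuth of (n_x, n_y) = atan2(0.123, -0.117) = 134°.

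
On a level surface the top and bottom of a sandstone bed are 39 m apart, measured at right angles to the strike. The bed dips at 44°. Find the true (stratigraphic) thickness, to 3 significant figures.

True thickness t = w · sin(dip) = 39 × sin 44°
t = 39 × 0.6947 = 27.092 m

27.1 m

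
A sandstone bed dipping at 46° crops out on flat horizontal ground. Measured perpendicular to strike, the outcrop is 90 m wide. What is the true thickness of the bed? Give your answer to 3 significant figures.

True thickness t = w · sin(dip) = 90 × sin 46°
t = 90 × 0.7193 = 64.741 m

64.7 m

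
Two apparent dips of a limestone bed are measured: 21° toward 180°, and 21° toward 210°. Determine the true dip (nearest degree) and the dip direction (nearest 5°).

true dip 22°, dip direction 195°

Each apparent-dip line lies in the plane. As unit vectors (x east, y north, z up), v₁ plunges 21°→180° and v₂ plunges 21°→210°.
The plane normal is n = v₁ × v₂ ∝ (-0.045, -0.167, 0.436).
tan δ = √(n_x²+n_y²)/n_z = 0.173/0.436, so δ = 21.7°.
Dip direction = atan2(-0.045, -0.167) = 195° (azimuth of n's horizontal projection).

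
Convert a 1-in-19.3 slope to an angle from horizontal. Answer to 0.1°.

3.0°

tan θ = 1/19.3 = 0.0518
θ = arctan(0.0518) = 2.97°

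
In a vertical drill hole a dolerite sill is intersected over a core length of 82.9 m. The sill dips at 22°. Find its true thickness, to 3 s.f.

76.9 m

True thickness t = h · cos(dip) = 82.9 × cos 22°
t = 82.9 × 0.9272 = 76.864 m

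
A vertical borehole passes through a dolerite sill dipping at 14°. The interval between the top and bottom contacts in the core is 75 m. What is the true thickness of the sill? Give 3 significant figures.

True thickness t = h · cos(dip) = 75 × cos 14°
t = 75 × 0.9703 = 72.772 m

72.8 m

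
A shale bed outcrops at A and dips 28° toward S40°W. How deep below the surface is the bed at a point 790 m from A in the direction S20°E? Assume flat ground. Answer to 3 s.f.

The hole lies 60° from the dip direction, so the down-dip offset is 790 × cos 60° = 395.00 m.
Depth = down-dip offset × tan(dip) = 395.00 × tan 28° = 395.00 × 0.5317
Depth = 210.03 m

210 m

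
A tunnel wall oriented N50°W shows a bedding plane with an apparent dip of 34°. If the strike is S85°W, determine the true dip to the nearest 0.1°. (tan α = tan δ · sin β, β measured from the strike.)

43.6°

The section is 45° from the strike.
tan(true dip) = tan 34° / sin 45° = 0.9539
true dip = arctan 0.9539 = 43.65°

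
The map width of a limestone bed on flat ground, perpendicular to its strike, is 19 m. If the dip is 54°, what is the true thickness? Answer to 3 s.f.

15.4 m

True thickness t = w · sin(dip) = 19 × sin 54°
t = 19 × 0.8090 = 15.371 m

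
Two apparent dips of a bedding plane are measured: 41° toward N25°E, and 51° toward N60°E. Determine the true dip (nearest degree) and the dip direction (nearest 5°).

Represent each trace as a vector plunging at its apparent dip toward its trend (east-north-up frame): v₁ = (0.319, 0.684, -0.656), v₂ = (0.545, 0.315, -0.777).
n = v₁ × v₂ = (0.325, 0.110, 0.272) (taken with n_z > 0).
True dip = arccos(n_z / |n|) = arccos(0.6218) = 51.6°.
Dip direction = atan2(0.325, 0.110) = 71° (azimuth of n's horizontal projection).

true dip 52°, dip direction 070°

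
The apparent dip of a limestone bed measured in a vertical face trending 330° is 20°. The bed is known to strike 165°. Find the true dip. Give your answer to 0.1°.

54.6°

The section is 15° from the strike.
tan δ = tan α / sin β = tan 20° / sin 15° = 0.3640 / 0.2588 = 1.4063
true dip = arctan 1.4063 = 54.58°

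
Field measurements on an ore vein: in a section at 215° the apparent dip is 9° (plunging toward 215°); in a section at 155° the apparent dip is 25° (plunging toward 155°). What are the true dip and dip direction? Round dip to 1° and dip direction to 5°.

Each apparent-dip line lies in the plane. As unit vectors (x east, y north, z up), v₁ plunges 9°→215° and v₂ plunges 25°→155°.
The plane normal is n = v₁ × v₂ ∝ (0.213, -0.299, 0.775).
tan δ = √(n_x²+n_y²)/n_z = 0.368/0.775, so δ = 25.4°.
Dip direction = atan2(0.213, -0.299) = 145° (azimuth of n's horizontal projection).

true dip 25°, dip direction 145°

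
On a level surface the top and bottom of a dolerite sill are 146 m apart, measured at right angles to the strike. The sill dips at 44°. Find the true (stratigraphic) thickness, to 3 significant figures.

True thickness t = w · sin(dip) = 146 × sin 44°
t = 146 × 0.6947 = 101.420 m

101 m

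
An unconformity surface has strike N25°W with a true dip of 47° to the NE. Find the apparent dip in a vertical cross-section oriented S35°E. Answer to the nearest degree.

11°

The strike is N25°W and the section trends S35°E; the acute angle between them is β = 10°.
tan α = tan 47° × sin 10° = 1.0724 × 0.1736 = 0.1862
α = arctan(0.1862) = 10.55°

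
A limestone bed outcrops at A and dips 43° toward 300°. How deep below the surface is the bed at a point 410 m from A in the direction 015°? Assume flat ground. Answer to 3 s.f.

The hole lies 75° from the dip direction, so the down-dip offset is 410 × cos 75° = 106.12 m.
Depth = down-dip offset × tan(dip) = 106.12 × tan 43° = 106.12 × 0.9325
Depth = 98.95 m

99.0 m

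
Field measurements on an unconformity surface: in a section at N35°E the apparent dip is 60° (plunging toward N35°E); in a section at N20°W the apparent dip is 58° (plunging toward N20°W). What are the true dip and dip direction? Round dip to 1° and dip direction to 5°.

true dip 62°, dip direction 010°

The two traces are lines in the plane: v₁ = (sin 35°·cos 60°, cos 35°·cos 60°, −sin 60°), v₂ = (sin 340°·cos 58°, cos 340°·cos 58°, −sin 58°).
n = v₁ × v₂ = (0.084, 0.400, 0.217) (taken with n_z > 0).
True dip = arccos(n_z / |n|) = arccos(0.4689) = 62.0°.
Dip direction = azimuth of (n_x, n_y) = atan2(0.084, 0.400) = 12°.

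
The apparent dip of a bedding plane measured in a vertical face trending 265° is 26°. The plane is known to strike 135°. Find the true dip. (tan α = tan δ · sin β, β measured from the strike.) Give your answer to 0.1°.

β = acute angle between strike 135° and section 265° = 50°.
tan δ = tan α / sin β = tan 26° / sin 50° = 0.4877 / 0.7660 = 0.6367
true dip = arctan 0.6367 = 32.48°

32.5°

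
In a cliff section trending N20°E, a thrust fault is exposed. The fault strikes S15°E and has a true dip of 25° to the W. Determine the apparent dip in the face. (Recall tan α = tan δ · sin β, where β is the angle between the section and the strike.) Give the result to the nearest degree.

15°

The section lies 35° from the strike.
tan α = tan 25° × sin 35° = 0.4663 × 0.5736 = 0.2675
α = arctan(0.2675) = 14.97°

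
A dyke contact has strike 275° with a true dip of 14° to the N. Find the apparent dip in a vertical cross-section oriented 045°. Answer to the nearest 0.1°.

The section lies 50° from the strike.
tan(apparent dip) = tan 14° · sin 50° = 0.1910
apparent dip = arctan 0.1910 = 10.81°

10.8°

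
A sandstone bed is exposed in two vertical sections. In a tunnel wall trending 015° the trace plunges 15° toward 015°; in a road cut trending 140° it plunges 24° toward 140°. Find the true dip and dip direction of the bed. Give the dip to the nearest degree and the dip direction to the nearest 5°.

true dip 38°, dip direction 085°

Represent each trace as a vector plunging at its apparent dip toward its trend (east-north-up frame): v₁ = (0.250, 0.933, -0.259), v₂ = (0.587, -0.700, -0.407).
n = v₁ × v₂ = (0.561, 0.050, 0.723) (taken with n_z > 0).
tan δ = √(n_x²+n_y²)/n_z = 0.563/0.723, so δ = 37.9°.
Dip direction = atan2(0.561, 0.050) = 85° (azimuth of n's horizontal projection).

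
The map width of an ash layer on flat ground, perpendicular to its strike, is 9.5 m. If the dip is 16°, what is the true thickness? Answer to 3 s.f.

2.62 m

True thickness t = w · sin(dip) = 9.5 × sin 16°
t = 9.5 × 0.2756 = 2.619 m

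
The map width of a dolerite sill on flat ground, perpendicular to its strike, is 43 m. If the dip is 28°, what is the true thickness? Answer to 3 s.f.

20.2 m

True thickness t = w · sin(dip) = 43 × sin 28°
t = 43 × 0.4695 = 20.187 m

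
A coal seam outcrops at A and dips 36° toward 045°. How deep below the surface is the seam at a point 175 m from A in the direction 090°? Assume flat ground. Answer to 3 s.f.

The hole lies 45° from the dip direction, so the down-dip offset is 175 × cos 45° = 123.74 m.
Depth = down-dip offset × tan(dip) = 123.74 × tan 36° = 123.74 × 0.7265
Depth = 89.91 m

89.9 m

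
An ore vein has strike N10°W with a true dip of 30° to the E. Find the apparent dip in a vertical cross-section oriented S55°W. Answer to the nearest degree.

28°

Angle between strike (N10°W) and section (S55°W): β = 65°.
tan(apparent dip) = tan 30° · sin 65° = 0.5233
α = arctan(0.5233) = 27.62°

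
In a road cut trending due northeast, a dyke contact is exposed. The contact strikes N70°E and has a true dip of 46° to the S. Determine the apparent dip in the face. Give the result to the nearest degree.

24°

Angle between strike (N70°E) and section (due northeast): β = 25°.
tan(apparent dip) = tan 46° · sin 25° = 0.4376
α = arctan(0.4376) = 23.64°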